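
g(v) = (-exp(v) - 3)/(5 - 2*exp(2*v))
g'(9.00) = 0.00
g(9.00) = 0.00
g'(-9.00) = 0.00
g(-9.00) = -0.60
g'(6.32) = -0.00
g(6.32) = 0.00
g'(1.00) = -1.49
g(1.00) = 0.58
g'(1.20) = -0.76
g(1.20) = 0.37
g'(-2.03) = -0.04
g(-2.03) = -0.63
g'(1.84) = -0.18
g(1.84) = 0.13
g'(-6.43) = -0.00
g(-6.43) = -0.60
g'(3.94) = -0.01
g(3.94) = 0.01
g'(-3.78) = -0.00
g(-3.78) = -0.60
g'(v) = -exp(v)/(5 - 2*exp(2*v)) + 4*(-exp(v) - 3)*exp(2*v)/(5 - 2*exp(2*v))^2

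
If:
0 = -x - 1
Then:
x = -1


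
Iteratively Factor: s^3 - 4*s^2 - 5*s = (s - 5)*(s^2 + s) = (s - 5)*(s + 1)*(s)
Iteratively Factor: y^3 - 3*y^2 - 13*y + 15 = (y + 3)*(y^2 - 6*y + 5) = (y - 5)*(y + 3)*(y - 1)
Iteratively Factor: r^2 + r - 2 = (r + 2)*(r - 1)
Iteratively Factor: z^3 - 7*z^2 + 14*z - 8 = (z - 2)*(z^2 - 5*z + 4) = (z - 4)*(z - 2)*(z - 1)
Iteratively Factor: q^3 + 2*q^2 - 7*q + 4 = (q - 1)*(q^2 + 3*q - 4) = (q - 1)^2*(q + 4)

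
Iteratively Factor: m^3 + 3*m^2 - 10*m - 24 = (m - 3)*(m^2 + 6*m + 8) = (m - 3)*(m + 2)*(m + 4)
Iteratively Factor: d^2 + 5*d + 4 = (d + 1)*(d + 4)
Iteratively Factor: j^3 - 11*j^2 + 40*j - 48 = (j - 3)*(j^2 - 8*j + 16) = (j - 4)*(j - 3)*(j - 4)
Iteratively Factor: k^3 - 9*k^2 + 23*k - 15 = (k - 5)*(k^2 - 4*k + 3) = (k - 5)*(k - 3)*(k - 1)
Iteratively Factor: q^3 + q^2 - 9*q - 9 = (q - 3)*(q^2 + 4*q + 3) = (q - 3)*(q + 1)*(q + 3)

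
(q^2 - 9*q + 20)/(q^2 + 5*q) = (q^2 - 9*q + 20)/(q*(q + 5))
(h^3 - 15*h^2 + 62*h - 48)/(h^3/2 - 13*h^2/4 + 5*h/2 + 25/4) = 4*(h^3 - 15*h^2 + 62*h - 48)/(2*h^3 - 13*h^2 + 10*h + 25)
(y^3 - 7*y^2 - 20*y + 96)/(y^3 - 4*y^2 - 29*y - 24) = (y^2 + y - 12)/(y^2 + 4*y + 3)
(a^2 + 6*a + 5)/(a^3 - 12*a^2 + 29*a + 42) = (a + 5)/(a^2 - 13*a + 42)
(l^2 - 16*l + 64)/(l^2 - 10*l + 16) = (l - 8)/(l - 2)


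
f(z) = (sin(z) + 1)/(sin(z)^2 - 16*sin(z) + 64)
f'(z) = (-2*sin(z)*cos(z) + 16*cos(z))*(sin(z) + 1)/(sin(z)^2 - 16*sin(z) + 64)^2 + cos(z)/(sin(z)^2 - 16*sin(z) + 64)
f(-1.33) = 0.00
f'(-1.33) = 0.00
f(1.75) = 0.04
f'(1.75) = -0.01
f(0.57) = 0.03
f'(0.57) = 0.02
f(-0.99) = 0.00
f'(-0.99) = 0.01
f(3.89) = 0.00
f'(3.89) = -0.01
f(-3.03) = 0.01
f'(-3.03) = -0.02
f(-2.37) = 0.00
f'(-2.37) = -0.01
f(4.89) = 0.00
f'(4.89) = 0.00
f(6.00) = 0.01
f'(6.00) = 0.02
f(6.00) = 0.01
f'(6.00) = 0.02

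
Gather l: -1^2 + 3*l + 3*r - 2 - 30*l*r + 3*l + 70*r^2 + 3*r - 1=l*(6 - 30*r) + 70*r^2 + 6*r - 4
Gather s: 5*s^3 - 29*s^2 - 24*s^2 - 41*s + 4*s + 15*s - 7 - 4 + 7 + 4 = 5*s^3 - 53*s^2 - 22*s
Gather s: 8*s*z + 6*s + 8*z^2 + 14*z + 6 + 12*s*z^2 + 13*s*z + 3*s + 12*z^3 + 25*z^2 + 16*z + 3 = s*(12*z^2 + 21*z + 9) + 12*z^3 + 33*z^2 + 30*z + 9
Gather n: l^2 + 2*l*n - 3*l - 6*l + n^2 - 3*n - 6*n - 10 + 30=l^2 - 9*l + n^2 + n*(2*l - 9) + 20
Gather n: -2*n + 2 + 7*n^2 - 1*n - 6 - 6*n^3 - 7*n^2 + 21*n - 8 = -6*n^3 + 18*n - 12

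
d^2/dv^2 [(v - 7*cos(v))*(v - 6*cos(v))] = 13*v*cos(v) + 168*sin(v)^2 + 26*sin(v) - 82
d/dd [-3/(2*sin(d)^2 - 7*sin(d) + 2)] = 3*(4*sin(d) - 7)*cos(d)/(-7*sin(d) - cos(2*d) + 3)^2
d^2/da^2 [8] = 0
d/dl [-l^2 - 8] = -2*l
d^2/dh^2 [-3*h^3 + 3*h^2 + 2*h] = 6 - 18*h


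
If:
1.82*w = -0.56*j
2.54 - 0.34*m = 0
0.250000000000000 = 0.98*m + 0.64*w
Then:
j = 35.91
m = 7.47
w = -11.05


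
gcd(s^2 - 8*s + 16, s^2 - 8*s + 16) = s^2 - 8*s + 16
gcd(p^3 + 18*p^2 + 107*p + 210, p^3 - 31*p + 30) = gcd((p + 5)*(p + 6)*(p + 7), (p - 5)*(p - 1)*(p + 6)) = p + 6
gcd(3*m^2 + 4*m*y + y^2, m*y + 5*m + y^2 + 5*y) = m + y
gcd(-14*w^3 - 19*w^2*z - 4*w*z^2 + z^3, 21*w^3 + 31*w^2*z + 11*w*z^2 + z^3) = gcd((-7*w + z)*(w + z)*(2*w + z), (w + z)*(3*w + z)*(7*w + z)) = w + z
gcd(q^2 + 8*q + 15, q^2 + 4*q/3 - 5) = q + 3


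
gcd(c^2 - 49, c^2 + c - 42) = c + 7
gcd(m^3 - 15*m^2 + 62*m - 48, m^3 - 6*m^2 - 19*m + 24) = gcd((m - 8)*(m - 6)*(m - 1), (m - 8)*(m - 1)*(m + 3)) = m^2 - 9*m + 8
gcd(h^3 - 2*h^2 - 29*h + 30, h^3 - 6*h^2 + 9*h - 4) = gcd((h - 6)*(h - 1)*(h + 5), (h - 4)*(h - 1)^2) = h - 1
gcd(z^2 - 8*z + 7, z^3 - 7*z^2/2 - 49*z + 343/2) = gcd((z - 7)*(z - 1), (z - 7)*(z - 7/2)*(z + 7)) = z - 7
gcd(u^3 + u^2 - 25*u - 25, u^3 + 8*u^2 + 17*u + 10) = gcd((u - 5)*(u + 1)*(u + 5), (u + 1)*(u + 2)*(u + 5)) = u^2 + 6*u + 5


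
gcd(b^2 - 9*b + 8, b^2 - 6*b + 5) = b - 1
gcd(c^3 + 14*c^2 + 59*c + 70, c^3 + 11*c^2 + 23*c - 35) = c^2 + 12*c + 35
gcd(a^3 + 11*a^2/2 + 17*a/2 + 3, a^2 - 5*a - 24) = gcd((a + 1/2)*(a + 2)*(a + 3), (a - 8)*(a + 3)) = a + 3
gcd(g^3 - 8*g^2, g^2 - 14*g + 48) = g - 8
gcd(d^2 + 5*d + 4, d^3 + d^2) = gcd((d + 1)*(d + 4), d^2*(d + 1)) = d + 1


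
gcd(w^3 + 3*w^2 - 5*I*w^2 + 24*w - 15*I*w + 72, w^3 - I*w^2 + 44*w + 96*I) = w^2 - 5*I*w + 24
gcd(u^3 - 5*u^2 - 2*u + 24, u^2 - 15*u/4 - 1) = u - 4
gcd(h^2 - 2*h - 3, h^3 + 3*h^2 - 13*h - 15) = h^2 - 2*h - 3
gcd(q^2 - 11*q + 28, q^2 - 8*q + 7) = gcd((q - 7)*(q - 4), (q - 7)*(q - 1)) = q - 7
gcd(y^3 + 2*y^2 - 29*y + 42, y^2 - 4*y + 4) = y - 2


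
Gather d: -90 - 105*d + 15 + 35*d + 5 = -70*d - 70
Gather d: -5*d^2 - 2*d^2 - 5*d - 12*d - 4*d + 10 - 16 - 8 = -7*d^2 - 21*d - 14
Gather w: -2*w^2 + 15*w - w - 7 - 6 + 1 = -2*w^2 + 14*w - 12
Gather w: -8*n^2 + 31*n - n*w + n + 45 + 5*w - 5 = -8*n^2 + 32*n + w*(5 - n) + 40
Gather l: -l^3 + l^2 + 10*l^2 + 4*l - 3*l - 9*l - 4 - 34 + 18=-l^3 + 11*l^2 - 8*l - 20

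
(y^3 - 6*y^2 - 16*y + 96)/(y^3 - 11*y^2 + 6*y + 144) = (y^2 - 16)/(y^2 - 5*y - 24)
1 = 1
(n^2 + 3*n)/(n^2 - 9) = n/(n - 3)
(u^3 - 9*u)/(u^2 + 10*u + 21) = u*(u - 3)/(u + 7)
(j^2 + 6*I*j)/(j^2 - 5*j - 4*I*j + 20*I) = j*(j + 6*I)/(j^2 - 5*j - 4*I*j + 20*I)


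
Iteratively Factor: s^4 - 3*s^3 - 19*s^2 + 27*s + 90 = (s - 5)*(s^3 + 2*s^2 - 9*s - 18) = (s - 5)*(s - 3)*(s^2 + 5*s + 6) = (s - 5)*(s - 3)*(s + 3)*(s + 2)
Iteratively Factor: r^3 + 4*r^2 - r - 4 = (r - 1)*(r^2 + 5*r + 4) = (r - 1)*(r + 1)*(r + 4)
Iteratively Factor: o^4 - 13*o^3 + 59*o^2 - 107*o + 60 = (o - 1)*(o^3 - 12*o^2 + 47*o - 60) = (o - 4)*(o - 1)*(o^2 - 8*o + 15) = (o - 4)*(o - 3)*(o - 1)*(o - 5)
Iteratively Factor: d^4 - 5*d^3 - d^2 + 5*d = (d + 1)*(d^3 - 6*d^2 + 5*d) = (d - 1)*(d + 1)*(d^2 - 5*d) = (d - 5)*(d - 1)*(d + 1)*(d)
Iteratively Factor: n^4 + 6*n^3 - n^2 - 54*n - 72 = (n + 4)*(n^3 + 2*n^2 - 9*n - 18) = (n + 3)*(n + 4)*(n^2 - n - 6) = (n - 3)*(n + 3)*(n + 4)*(n + 2)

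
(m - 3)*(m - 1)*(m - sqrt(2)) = m^3 - 4*m^2 - sqrt(2)*m^2 + 3*m + 4*sqrt(2)*m - 3*sqrt(2)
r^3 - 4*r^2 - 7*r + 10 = (r - 5)*(r - 1)*(r + 2)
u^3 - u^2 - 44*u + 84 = (u - 6)*(u - 2)*(u + 7)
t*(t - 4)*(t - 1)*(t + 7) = t^4 + 2*t^3 - 31*t^2 + 28*t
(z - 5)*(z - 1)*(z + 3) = z^3 - 3*z^2 - 13*z + 15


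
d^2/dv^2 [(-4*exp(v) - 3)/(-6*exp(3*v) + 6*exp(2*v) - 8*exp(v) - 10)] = (144*exp(6*v) + 135*exp(5*v) - 453*exp(4*v) - 552*exp(3*v) - 153*exp(2*v) + 148*exp(v) + 40)*exp(v)/(2*(27*exp(9*v) - 81*exp(8*v) + 189*exp(7*v) - 108*exp(6*v) - 18*exp(5*v) + 351*exp(4*v) - 71*exp(3*v) + 15*exp(2*v) + 300*exp(v) + 125))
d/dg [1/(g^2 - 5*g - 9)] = (5 - 2*g)/(-g^2 + 5*g + 9)^2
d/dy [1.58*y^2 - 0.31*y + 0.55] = 3.16*y - 0.31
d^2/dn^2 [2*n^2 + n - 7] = 4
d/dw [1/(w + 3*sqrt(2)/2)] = -4/(2*w + 3*sqrt(2))^2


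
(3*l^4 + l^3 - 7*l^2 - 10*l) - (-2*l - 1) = 3*l^4 + l^3 - 7*l^2 - 8*l + 1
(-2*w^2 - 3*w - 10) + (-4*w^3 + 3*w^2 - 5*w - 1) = -4*w^3 + w^2 - 8*w - 11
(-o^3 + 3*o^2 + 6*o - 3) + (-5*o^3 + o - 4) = -6*o^3 + 3*o^2 + 7*o - 7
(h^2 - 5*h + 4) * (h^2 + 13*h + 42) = h^4 + 8*h^3 - 19*h^2 - 158*h + 168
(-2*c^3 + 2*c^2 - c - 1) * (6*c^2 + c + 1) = -12*c^5 + 10*c^4 - 6*c^3 - 5*c^2 - 2*c - 1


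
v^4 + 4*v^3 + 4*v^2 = v^2*(v + 2)^2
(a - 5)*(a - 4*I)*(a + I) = a^3 - 5*a^2 - 3*I*a^2 + 4*a + 15*I*a - 20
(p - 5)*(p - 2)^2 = p^3 - 9*p^2 + 24*p - 20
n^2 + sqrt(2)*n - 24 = (n - 3*sqrt(2))*(n + 4*sqrt(2))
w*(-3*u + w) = -3*u*w + w^2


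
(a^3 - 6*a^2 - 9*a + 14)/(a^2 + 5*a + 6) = (a^2 - 8*a + 7)/(a + 3)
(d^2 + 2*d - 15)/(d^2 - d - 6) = (d + 5)/(d + 2)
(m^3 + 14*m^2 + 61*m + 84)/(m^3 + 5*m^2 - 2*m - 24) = (m + 7)/(m - 2)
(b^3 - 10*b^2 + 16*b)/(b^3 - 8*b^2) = (b - 2)/b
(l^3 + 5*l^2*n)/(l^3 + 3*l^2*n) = (l + 5*n)/(l + 3*n)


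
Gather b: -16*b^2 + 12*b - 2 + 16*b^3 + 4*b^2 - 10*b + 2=16*b^3 - 12*b^2 + 2*b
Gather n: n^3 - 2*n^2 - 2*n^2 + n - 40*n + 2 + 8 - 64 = n^3 - 4*n^2 - 39*n - 54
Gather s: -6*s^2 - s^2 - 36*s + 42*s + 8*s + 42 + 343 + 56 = -7*s^2 + 14*s + 441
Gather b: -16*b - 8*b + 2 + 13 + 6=21 - 24*b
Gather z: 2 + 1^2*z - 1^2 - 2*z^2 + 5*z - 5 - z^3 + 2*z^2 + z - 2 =-z^3 + 7*z - 6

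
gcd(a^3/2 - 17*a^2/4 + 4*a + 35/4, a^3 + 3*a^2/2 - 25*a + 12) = 1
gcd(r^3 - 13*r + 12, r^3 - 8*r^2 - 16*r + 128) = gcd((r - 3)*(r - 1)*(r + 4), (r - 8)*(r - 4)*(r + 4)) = r + 4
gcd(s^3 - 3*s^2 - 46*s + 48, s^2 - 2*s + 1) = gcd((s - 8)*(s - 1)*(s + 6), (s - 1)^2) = s - 1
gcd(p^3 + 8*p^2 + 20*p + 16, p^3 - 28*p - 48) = p^2 + 6*p + 8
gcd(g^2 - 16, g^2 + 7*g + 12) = g + 4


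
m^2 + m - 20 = (m - 4)*(m + 5)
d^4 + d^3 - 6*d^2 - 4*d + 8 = (d - 2)*(d - 1)*(d + 2)^2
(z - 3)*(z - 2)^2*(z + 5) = z^4 - 2*z^3 - 19*z^2 + 68*z - 60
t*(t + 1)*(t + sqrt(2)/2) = t^3 + sqrt(2)*t^2/2 + t^2 + sqrt(2)*t/2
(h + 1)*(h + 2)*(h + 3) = h^3 + 6*h^2 + 11*h + 6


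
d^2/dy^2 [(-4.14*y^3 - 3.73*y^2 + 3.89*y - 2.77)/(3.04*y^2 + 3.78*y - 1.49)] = (5.6843418860808e-14*y^5 + 1.13686837721616e-13*y^4 + 1.81095999999999*y^3 - 115.063992*y^2 - 140.410164*y - 76.99515)/(28.094464*y^6 + 104.799744*y^5 + 89.000256*y^4 - 48.721176*y^3 - 43.621836*y^2 + 25.175934*y - 3.307949)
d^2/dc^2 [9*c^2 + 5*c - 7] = 18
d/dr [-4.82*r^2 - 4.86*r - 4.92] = -9.64*r - 4.86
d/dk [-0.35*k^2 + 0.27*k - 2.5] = 0.27 - 0.7*k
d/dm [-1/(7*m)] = 1/(7*m^2)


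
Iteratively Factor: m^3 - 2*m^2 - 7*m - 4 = (m - 4)*(m^2 + 2*m + 1) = (m - 4)*(m + 1)*(m + 1)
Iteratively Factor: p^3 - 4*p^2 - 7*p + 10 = (p + 2)*(p^2 - 6*p + 5) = (p - 5)*(p + 2)*(p - 1)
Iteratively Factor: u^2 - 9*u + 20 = (u - 4)*(u - 5)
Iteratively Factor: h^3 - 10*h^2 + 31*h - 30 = (h - 3)*(h^2 - 7*h + 10) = (h - 5)*(h - 3)*(h - 2)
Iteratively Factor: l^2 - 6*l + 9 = (l - 3)*(l - 3)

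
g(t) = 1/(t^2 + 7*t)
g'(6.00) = 0.00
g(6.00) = 0.01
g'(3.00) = -0.01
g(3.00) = 0.03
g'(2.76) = -0.02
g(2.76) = 0.04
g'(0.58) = -0.42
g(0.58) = 0.23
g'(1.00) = -0.14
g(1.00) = 0.12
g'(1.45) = -0.07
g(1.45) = 0.08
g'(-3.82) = 0.00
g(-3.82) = -0.08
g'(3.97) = -0.01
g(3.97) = 0.02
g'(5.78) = -0.00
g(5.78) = 0.01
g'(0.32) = -1.39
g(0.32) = 0.43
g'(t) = (-2*t - 7)/(t^2 + 7*t)^2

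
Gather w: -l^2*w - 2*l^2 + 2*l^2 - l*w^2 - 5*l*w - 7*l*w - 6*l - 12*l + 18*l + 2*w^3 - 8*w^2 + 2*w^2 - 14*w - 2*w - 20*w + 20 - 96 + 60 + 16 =2*w^3 + w^2*(-l - 6) + w*(-l^2 - 12*l - 36)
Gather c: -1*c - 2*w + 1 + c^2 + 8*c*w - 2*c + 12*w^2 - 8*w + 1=c^2 + c*(8*w - 3) + 12*w^2 - 10*w + 2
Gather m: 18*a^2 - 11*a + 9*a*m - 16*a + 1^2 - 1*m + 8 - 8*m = 18*a^2 - 27*a + m*(9*a - 9) + 9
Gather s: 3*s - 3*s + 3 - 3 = 0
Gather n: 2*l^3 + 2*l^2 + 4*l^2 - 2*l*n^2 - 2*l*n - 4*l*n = 2*l^3 + 6*l^2 - 2*l*n^2 - 6*l*n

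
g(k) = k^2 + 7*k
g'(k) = 2*k + 7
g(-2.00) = -10.00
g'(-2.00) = 3.00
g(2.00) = 18.00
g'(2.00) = 11.00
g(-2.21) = -10.59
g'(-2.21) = 2.58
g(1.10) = 8.91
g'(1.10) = 9.20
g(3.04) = 30.52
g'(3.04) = 13.08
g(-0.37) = -2.45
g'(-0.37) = 6.26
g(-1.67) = -8.90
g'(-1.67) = 3.66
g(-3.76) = -12.18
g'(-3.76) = -0.52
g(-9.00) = 18.00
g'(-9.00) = -11.00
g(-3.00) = -12.00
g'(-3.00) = 1.00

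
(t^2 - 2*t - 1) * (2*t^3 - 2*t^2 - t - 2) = 2*t^5 - 6*t^4 + t^3 + 2*t^2 + 5*t + 2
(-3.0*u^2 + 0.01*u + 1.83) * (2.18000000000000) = -6.54*u^2 + 0.0218*u + 3.9894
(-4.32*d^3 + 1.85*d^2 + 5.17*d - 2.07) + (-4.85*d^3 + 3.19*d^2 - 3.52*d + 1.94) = -9.17*d^3 + 5.04*d^2 + 1.65*d - 0.13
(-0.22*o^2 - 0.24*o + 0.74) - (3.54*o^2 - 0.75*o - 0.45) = -3.76*o^2 + 0.51*o + 1.19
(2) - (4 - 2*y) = 2*y - 2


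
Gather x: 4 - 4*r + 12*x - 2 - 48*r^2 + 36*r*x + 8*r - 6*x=-48*r^2 + 4*r + x*(36*r + 6) + 2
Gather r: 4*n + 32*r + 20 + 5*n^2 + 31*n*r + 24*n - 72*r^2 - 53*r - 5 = 5*n^2 + 28*n - 72*r^2 + r*(31*n - 21) + 15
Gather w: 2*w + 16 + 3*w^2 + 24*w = 3*w^2 + 26*w + 16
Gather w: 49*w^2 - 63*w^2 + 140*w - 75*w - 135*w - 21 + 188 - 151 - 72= -14*w^2 - 70*w - 56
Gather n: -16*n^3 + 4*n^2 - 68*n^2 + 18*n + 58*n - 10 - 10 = -16*n^3 - 64*n^2 + 76*n - 20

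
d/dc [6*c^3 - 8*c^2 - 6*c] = 18*c^2 - 16*c - 6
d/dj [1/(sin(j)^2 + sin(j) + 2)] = -(2*sin(j) + 1)*cos(j)/(sin(j)^2 + sin(j) + 2)^2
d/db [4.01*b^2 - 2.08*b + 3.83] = 8.02*b - 2.08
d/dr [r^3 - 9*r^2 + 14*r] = 3*r^2 - 18*r + 14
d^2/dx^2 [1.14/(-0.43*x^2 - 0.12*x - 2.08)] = (0.421572*x^2 + 0.117648*x - 1.14*(0.86*x + 0.12)*(1.72*x + 0.24) + 2.039232)/(0.43*x^2 + 0.12*x + 2.08)^3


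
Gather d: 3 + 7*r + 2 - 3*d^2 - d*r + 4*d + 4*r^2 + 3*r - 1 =-3*d^2 + d*(4 - r) + 4*r^2 + 10*r + 4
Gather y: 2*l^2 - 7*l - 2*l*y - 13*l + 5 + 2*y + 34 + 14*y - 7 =2*l^2 - 20*l + y*(16 - 2*l) + 32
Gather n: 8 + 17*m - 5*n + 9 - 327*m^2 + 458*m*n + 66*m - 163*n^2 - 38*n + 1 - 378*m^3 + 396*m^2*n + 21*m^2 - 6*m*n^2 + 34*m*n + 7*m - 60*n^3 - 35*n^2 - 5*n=-378*m^3 - 306*m^2 + 90*m - 60*n^3 + n^2*(-6*m - 198) + n*(396*m^2 + 492*m - 48) + 18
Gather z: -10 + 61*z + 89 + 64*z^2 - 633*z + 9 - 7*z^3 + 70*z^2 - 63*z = -7*z^3 + 134*z^2 - 635*z + 88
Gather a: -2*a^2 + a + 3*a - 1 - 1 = -2*a^2 + 4*a - 2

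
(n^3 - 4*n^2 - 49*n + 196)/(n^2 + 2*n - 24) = (n^2 - 49)/(n + 6)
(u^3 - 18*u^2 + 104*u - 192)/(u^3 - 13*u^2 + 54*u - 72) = (u - 8)/(u - 3)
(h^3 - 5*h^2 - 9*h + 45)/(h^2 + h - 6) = (h^2 - 8*h + 15)/(h - 2)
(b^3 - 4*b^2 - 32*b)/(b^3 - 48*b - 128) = b/(b + 4)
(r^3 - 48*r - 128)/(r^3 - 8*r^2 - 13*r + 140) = (r^2 - 4*r - 32)/(r^2 - 12*r + 35)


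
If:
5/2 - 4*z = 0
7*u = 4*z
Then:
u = 5/14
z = 5/8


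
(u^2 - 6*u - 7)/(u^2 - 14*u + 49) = (u + 1)/(u - 7)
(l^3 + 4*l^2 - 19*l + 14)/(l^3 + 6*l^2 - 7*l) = (l - 2)/l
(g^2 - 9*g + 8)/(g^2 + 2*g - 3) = (g - 8)/(g + 3)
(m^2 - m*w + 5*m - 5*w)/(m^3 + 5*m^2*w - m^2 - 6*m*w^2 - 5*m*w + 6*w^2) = (m + 5)/(m^2 + 6*m*w - m - 6*w)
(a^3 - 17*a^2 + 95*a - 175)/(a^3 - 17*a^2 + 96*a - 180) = (a^2 - 12*a + 35)/(a^2 - 12*a + 36)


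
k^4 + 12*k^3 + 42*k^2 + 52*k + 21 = (k + 1)^2*(k + 3)*(k + 7)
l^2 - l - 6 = (l - 3)*(l + 2)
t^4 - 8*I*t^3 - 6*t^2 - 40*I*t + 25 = (t - 5*I)^2*(t + I)^2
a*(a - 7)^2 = a^3 - 14*a^2 + 49*a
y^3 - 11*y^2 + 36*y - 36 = (y - 6)*(y - 3)*(y - 2)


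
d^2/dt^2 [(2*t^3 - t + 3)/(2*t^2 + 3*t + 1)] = 4*(5*t^3 + 27*t^2 + 33*t + 12)/(8*t^6 + 36*t^5 + 66*t^4 + 63*t^3 + 33*t^2 + 9*t + 1)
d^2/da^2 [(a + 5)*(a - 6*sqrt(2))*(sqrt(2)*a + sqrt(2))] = 6*sqrt(2)*(a - 2*sqrt(2) + 2)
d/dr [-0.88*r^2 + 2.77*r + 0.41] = 2.77 - 1.76*r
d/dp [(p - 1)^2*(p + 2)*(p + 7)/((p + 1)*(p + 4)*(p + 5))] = (p^6 + 20*p^5 + 160*p^4 + 524*p^3 + 481*p^2 - 400*p - 786)/(p^6 + 20*p^5 + 158*p^4 + 620*p^3 + 1241*p^2 + 1160*p + 400)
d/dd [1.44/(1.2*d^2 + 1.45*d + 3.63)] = (-3.456*d - 2.088)/(1.2*d^2 + 1.45*d + 3.63)^2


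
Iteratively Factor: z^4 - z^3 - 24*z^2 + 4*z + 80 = (z + 4)*(z^3 - 5*z^2 - 4*z + 20) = (z - 5)*(z + 4)*(z^2 - 4) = (z - 5)*(z + 2)*(z + 4)*(z - 2)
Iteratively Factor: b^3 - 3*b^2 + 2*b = (b - 1)*(b^2 - 2*b) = b*(b - 1)*(b - 2)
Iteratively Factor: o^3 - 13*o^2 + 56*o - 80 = (o - 5)*(o^2 - 8*o + 16) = (o - 5)*(o - 4)*(o - 4)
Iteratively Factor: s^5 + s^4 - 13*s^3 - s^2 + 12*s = (s + 1)*(s^4 - 13*s^2 + 12*s) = (s - 1)*(s + 1)*(s^3 + s^2 - 12*s) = (s - 3)*(s - 1)*(s + 1)*(s^2 + 4*s) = (s - 3)*(s - 1)*(s + 1)*(s + 4)*(s)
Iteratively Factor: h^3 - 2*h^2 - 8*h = (h - 4)*(h^2 + 2*h) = h*(h - 4)*(h + 2)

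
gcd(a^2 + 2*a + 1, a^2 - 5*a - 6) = a + 1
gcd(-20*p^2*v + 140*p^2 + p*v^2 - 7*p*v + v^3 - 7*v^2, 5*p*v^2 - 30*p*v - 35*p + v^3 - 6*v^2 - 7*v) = 5*p*v - 35*p + v^2 - 7*v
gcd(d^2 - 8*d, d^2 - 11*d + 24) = d - 8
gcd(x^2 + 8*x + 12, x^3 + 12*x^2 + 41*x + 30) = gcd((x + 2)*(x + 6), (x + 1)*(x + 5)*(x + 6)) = x + 6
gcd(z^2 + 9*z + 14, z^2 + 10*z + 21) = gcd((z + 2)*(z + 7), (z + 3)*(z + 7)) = z + 7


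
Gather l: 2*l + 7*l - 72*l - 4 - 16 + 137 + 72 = 189 - 63*l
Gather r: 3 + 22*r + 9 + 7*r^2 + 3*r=7*r^2 + 25*r + 12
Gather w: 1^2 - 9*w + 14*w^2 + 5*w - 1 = 14*w^2 - 4*w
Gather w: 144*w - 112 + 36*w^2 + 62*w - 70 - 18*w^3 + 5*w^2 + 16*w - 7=-18*w^3 + 41*w^2 + 222*w - 189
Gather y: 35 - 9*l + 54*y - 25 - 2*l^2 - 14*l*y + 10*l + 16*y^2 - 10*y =-2*l^2 + l + 16*y^2 + y*(44 - 14*l) + 10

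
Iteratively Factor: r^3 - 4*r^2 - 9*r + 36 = (r - 4)*(r^2 - 9) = (r - 4)*(r - 3)*(r + 3)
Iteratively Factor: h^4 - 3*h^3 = (h)*(h^3 - 3*h^2) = h^2*(h^2 - 3*h) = h^2*(h - 3)*(h)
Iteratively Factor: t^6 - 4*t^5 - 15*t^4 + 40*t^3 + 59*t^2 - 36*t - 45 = (t - 5)*(t^5 + t^4 - 10*t^3 - 10*t^2 + 9*t + 9) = (t - 5)*(t + 1)*(t^4 - 10*t^2 + 9) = (t - 5)*(t + 1)^2*(t^3 - t^2 - 9*t + 9) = (t - 5)*(t - 3)*(t + 1)^2*(t^2 + 2*t - 3) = (t - 5)*(t - 3)*(t + 1)^2*(t + 3)*(t - 1)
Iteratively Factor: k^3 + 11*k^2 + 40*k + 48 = (k + 3)*(k^2 + 8*k + 16) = (k + 3)*(k + 4)*(k + 4)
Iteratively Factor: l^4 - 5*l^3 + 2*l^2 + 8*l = (l)*(l^3 - 5*l^2 + 2*l + 8) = l*(l - 2)*(l^2 - 3*l - 4) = l*(l - 4)*(l - 2)*(l + 1)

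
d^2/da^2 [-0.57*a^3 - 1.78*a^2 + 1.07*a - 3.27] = -3.42*a - 3.56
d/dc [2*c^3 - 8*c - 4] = 6*c^2 - 8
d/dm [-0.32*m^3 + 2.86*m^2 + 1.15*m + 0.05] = -0.96*m^2 + 5.72*m + 1.15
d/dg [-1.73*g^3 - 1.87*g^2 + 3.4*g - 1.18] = -5.19*g^2 - 3.74*g + 3.4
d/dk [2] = 0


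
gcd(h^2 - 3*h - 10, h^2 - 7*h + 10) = h - 5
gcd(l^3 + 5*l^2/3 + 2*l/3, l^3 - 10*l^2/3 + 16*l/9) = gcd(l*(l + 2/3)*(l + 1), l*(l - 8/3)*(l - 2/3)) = l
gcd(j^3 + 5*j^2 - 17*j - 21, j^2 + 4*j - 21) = j^2 + 4*j - 21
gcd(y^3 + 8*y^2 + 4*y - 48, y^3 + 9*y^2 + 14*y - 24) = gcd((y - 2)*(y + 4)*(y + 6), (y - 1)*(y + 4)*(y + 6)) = y^2 + 10*y + 24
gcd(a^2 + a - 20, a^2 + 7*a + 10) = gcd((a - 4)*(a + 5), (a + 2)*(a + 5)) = a + 5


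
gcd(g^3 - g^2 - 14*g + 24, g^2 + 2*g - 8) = g^2 + 2*g - 8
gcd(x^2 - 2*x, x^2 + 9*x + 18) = 1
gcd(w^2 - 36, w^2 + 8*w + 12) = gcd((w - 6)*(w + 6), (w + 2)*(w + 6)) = w + 6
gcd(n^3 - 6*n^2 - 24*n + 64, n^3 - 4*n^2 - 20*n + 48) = n^2 + 2*n - 8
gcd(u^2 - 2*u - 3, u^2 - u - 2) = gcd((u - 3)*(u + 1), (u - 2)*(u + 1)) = u + 1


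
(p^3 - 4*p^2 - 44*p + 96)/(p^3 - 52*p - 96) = (p - 2)/(p + 2)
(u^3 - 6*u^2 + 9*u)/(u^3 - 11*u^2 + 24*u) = (u - 3)/(u - 8)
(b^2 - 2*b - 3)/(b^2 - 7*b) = (b^2 - 2*b - 3)/(b*(b - 7))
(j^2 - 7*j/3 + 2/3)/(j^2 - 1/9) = 3*(j - 2)/(3*j + 1)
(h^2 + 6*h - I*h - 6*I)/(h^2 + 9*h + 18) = (h - I)/(h + 3)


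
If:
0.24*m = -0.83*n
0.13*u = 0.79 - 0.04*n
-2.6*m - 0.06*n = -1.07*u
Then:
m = 2.61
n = -0.76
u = 6.31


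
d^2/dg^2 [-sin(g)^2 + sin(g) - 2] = -sin(g) - 2*cos(2*g)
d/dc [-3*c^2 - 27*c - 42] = -6*c - 27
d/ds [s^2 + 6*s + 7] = 2*s + 6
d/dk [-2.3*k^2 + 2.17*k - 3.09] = 2.17 - 4.6*k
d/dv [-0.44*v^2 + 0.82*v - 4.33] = 0.82 - 0.88*v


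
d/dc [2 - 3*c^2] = -6*c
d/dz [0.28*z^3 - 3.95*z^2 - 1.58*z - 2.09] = 0.84*z^2 - 7.9*z - 1.58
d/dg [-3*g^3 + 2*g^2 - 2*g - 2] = -9*g^2 + 4*g - 2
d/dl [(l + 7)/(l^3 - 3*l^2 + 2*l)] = (l*(l^2 - 3*l + 2) - (l + 7)*(3*l^2 - 6*l + 2))/(l^2*(l^2 - 3*l + 2)^2)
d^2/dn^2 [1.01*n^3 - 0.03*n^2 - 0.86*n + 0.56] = 6.06*n - 0.06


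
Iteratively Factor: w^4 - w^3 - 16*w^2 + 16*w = (w + 4)*(w^3 - 5*w^2 + 4*w) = w*(w + 4)*(w^2 - 5*w + 4) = w*(w - 4)*(w + 4)*(w - 1)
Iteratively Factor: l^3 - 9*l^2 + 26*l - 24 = (l - 3)*(l^2 - 6*l + 8) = (l - 3)*(l - 2)*(l - 4)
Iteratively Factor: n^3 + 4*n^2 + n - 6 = (n + 3)*(n^2 + n - 2) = (n - 1)*(n + 3)*(n + 2)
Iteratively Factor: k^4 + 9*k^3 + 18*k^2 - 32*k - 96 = (k - 2)*(k^3 + 11*k^2 + 40*k + 48) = (k - 2)*(k + 4)*(k^2 + 7*k + 12) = (k - 2)*(k + 4)^2*(k + 3)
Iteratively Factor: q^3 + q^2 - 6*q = (q)*(q^2 + q - 6) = q*(q + 3)*(q - 2)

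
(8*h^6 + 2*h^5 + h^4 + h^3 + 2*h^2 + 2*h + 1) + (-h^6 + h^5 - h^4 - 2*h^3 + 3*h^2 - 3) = 7*h^6 + 3*h^5 - h^3 + 5*h^2 + 2*h - 2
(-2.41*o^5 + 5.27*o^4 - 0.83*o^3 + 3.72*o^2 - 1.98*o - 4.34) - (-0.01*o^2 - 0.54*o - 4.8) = -2.41*o^5 + 5.27*o^4 - 0.83*o^3 + 3.73*o^2 - 1.44*o + 0.46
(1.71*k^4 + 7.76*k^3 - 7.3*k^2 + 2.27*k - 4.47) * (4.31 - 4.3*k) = -7.353*k^5 - 25.9979*k^4 + 64.8356*k^3 - 41.224*k^2 + 29.0047*k - 19.2657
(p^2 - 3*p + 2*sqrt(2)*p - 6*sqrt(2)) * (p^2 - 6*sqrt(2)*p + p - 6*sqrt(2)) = p^4 - 4*sqrt(2)*p^3 - 2*p^3 - 27*p^2 + 8*sqrt(2)*p^2 + 12*sqrt(2)*p + 48*p + 72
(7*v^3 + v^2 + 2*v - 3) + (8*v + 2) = 7*v^3 + v^2 + 10*v - 1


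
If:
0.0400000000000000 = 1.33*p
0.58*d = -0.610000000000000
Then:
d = -1.05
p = 0.03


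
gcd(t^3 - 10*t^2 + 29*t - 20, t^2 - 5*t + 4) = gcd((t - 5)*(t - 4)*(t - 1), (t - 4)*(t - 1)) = t^2 - 5*t + 4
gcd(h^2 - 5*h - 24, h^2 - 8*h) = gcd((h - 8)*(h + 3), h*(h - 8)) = h - 8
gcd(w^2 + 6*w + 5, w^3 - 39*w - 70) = w + 5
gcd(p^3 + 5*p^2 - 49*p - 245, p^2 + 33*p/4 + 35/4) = p + 7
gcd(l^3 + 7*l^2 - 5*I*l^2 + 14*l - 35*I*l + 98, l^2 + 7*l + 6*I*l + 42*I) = l + 7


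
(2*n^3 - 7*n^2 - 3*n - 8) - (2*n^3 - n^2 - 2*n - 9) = -6*n^2 - n + 1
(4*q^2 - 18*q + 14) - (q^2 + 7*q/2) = 3*q^2 - 43*q/2 + 14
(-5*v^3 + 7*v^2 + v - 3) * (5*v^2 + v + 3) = -25*v^5 + 30*v^4 - 3*v^3 + 7*v^2 - 9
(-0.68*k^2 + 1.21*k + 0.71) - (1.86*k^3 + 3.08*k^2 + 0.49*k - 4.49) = -1.86*k^3 - 3.76*k^2 + 0.72*k + 5.2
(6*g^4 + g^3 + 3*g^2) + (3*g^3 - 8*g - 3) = 6*g^4 + 4*g^3 + 3*g^2 - 8*g - 3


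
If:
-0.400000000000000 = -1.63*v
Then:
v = 0.25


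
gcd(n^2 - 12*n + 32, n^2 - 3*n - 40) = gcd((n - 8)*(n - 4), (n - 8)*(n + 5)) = n - 8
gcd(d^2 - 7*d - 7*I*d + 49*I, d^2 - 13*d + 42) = d - 7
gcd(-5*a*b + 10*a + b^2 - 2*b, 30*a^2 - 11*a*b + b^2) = 5*a - b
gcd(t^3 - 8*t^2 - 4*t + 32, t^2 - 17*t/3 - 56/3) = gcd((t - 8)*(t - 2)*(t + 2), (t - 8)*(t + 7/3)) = t - 8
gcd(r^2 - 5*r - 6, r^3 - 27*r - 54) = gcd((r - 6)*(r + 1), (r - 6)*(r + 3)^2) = r - 6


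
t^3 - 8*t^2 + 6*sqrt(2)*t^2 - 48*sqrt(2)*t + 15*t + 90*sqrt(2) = (t - 5)*(t - 3)*(t + 6*sqrt(2))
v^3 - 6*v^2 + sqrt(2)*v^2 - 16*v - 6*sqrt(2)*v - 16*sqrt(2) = (v - 8)*(v + 2)*(v + sqrt(2))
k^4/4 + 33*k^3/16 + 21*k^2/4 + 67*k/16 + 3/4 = (k/4 + 1)*(k + 1/4)*(k + 1)*(k + 3)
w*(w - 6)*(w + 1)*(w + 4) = w^4 - w^3 - 26*w^2 - 24*w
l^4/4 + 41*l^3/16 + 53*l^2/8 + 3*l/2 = l*(l/4 + 1)*(l + 1/4)*(l + 6)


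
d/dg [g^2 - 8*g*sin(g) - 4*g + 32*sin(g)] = -8*g*cos(g) + 2*g - 8*sin(g) + 32*cos(g) - 4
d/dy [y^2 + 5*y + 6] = 2*y + 5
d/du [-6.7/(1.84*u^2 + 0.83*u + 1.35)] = (24.656*u + 5.561)/(1.84*u^2 + 0.83*u + 1.35)^2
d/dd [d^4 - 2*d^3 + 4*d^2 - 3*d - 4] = 4*d^3 - 6*d^2 + 8*d - 3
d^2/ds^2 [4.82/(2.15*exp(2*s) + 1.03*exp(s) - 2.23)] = (4.82*(4.3*exp(s) + 1.03)*(8.6*exp(s) + 2.06)*exp(s) - (41.452*exp(s) + 4.9646)*(2.15*exp(2*s) + 1.03*exp(s) - 2.23))*exp(s)/(2.15*exp(2*s) + 1.03*exp(s) - 2.23)^3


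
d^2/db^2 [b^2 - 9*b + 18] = 2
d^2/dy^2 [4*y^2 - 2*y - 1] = 8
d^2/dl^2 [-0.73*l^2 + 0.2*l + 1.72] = -1.46000000000000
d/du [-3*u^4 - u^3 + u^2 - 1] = u*(-12*u^2 - 3*u + 2)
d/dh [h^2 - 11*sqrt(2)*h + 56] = 2*h - 11*sqrt(2)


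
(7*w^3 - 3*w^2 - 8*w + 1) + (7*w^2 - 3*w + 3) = 7*w^3 + 4*w^2 - 11*w + 4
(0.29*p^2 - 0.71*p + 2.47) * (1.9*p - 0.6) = 0.551*p^3 - 1.523*p^2 + 5.119*p - 1.482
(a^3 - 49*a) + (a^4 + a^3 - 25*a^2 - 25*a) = a^4 + 2*a^3 - 25*a^2 - 74*a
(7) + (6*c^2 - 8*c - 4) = 6*c^2 - 8*c + 3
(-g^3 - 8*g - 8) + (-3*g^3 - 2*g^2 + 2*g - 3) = -4*g^3 - 2*g^2 - 6*g - 11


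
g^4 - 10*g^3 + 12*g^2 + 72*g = g*(g - 6)^2*(g + 2)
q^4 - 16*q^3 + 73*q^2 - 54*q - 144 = (q - 8)*(q - 6)*(q - 3)*(q + 1)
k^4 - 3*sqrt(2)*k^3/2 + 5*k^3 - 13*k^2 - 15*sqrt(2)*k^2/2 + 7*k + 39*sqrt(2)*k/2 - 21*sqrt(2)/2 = (k - 1)^2*(k + 7)*(k - 3*sqrt(2)/2)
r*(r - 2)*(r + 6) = r^3 + 4*r^2 - 12*r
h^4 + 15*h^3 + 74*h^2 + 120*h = h*(h + 4)*(h + 5)*(h + 6)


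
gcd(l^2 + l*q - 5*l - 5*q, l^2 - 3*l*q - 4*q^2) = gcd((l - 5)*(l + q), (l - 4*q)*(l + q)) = l + q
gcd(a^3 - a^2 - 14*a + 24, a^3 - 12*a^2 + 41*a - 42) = a^2 - 5*a + 6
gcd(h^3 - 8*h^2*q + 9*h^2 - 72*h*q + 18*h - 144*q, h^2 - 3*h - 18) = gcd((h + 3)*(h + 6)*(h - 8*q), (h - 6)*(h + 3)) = h + 3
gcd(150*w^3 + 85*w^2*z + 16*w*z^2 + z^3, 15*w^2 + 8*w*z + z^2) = 5*w + z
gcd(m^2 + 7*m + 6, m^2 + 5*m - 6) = m + 6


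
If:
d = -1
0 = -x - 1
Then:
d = -1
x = -1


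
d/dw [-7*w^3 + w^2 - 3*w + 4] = -21*w^2 + 2*w - 3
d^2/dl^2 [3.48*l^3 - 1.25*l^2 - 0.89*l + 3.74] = 20.88*l - 2.5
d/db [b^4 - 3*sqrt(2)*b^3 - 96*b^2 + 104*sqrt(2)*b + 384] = 4*b^3 - 9*sqrt(2)*b^2 - 192*b + 104*sqrt(2)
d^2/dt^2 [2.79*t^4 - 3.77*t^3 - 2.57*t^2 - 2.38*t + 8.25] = 33.48*t^2 - 22.62*t - 5.14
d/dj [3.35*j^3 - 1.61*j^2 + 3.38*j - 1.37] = 10.05*j^2 - 3.22*j + 3.38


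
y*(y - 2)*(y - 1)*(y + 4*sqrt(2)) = y^4 - 3*y^3 + 4*sqrt(2)*y^3 - 12*sqrt(2)*y^2 + 2*y^2 + 8*sqrt(2)*y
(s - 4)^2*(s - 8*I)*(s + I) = s^4 - 8*s^3 - 7*I*s^3 + 24*s^2 + 56*I*s^2 - 64*s - 112*I*s + 128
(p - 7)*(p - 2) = p^2 - 9*p + 14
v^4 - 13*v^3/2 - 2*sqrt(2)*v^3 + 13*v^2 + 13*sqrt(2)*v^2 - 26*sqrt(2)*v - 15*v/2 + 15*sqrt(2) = (v - 3)*(v - 5/2)*(v - 1)*(v - 2*sqrt(2))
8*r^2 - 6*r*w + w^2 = (-4*r + w)*(-2*r + w)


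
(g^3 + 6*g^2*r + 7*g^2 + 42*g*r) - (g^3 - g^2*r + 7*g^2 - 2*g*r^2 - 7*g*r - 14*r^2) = 7*g^2*r + 2*g*r^2 + 49*g*r + 14*r^2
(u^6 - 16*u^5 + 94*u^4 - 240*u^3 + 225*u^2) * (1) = u^6 - 16*u^5 + 94*u^4 - 240*u^3 + 225*u^2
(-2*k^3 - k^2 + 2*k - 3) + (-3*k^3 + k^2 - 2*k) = -5*k^3 - 3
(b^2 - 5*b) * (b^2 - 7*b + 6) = b^4 - 12*b^3 + 41*b^2 - 30*b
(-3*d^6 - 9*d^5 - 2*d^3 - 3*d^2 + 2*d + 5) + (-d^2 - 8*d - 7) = -3*d^6 - 9*d^5 - 2*d^3 - 4*d^2 - 6*d - 2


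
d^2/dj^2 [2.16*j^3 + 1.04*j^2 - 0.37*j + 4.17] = 12.96*j + 2.08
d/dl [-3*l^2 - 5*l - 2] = -6*l - 5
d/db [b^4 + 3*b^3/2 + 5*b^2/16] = b*(32*b^2 + 36*b + 5)/8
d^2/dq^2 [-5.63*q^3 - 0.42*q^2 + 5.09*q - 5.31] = -33.78*q - 0.84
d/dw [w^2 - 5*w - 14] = 2*w - 5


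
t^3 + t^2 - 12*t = t*(t - 3)*(t + 4)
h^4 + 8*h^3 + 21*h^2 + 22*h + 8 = (h + 1)^2*(h + 2)*(h + 4)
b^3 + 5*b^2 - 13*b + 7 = (b - 1)^2*(b + 7)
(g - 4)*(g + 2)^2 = g^3 - 12*g - 16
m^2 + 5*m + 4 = (m + 1)*(m + 4)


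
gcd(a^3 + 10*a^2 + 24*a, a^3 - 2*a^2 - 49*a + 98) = 1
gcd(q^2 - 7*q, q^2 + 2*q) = q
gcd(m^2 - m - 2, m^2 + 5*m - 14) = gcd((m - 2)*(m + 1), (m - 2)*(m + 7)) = m - 2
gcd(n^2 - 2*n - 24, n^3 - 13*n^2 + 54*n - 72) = n - 6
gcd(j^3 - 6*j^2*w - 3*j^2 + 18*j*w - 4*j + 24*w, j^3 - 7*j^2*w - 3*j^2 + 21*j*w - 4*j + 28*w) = j^2 - 3*j - 4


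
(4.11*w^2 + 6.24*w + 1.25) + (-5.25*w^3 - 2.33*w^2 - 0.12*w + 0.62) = -5.25*w^3 + 1.78*w^2 + 6.12*w + 1.87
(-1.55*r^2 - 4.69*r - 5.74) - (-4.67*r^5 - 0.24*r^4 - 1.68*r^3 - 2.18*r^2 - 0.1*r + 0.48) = 4.67*r^5 + 0.24*r^4 + 1.68*r^3 + 0.63*r^2 - 4.59*r - 6.22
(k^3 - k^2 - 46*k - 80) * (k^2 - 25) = k^5 - k^4 - 71*k^3 - 55*k^2 + 1150*k + 2000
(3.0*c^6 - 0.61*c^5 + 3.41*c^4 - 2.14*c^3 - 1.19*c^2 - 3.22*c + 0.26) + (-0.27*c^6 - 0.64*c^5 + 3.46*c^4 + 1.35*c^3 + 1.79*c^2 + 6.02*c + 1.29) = 2.73*c^6 - 1.25*c^5 + 6.87*c^4 - 0.79*c^3 + 0.6*c^2 + 2.8*c + 1.55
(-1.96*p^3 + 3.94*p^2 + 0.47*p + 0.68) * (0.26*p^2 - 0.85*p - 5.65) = -0.5096*p^5 + 2.6904*p^4 + 7.8472*p^3 - 22.4837*p^2 - 3.2335*p - 3.842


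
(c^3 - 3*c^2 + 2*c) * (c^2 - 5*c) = c^5 - 8*c^4 + 17*c^3 - 10*c^2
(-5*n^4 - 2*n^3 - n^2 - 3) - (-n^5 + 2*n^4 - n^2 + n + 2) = n^5 - 7*n^4 - 2*n^3 - n - 5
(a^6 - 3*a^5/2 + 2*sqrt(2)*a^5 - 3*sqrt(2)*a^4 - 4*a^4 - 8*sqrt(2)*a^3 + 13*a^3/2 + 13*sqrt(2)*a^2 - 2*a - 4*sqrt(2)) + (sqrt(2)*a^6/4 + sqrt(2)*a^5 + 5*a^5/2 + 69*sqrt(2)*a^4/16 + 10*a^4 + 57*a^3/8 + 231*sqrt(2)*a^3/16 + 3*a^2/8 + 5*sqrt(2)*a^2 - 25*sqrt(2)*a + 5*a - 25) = sqrt(2)*a^6/4 + a^6 + a^5 + 3*sqrt(2)*a^5 + 21*sqrt(2)*a^4/16 + 6*a^4 + 103*sqrt(2)*a^3/16 + 109*a^3/8 + 3*a^2/8 + 18*sqrt(2)*a^2 - 25*sqrt(2)*a + 3*a - 25 - 4*sqrt(2)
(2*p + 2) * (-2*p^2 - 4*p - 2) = -4*p^3 - 12*p^2 - 12*p - 4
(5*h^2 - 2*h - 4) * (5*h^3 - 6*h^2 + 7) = 25*h^5 - 40*h^4 - 8*h^3 + 59*h^2 - 14*h - 28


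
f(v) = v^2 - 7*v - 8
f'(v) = 2*v - 7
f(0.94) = -13.70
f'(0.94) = -5.12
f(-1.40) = 3.76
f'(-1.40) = -9.80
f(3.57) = -20.25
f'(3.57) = 0.14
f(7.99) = -0.09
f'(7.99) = 8.98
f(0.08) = -8.55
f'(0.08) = -6.84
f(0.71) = -12.47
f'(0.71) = -5.58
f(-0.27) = -6.04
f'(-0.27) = -7.54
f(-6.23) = 74.42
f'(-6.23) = -19.46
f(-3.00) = 22.00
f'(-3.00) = -13.00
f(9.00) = 10.00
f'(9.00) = 11.00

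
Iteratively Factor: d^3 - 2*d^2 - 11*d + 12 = (d - 4)*(d^2 + 2*d - 3) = (d - 4)*(d + 3)*(d - 1)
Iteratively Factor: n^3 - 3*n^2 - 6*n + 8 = (n - 1)*(n^2 - 2*n - 8) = (n - 1)*(n + 2)*(n - 4)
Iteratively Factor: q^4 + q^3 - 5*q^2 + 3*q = (q + 3)*(q^3 - 2*q^2 + q) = (q - 1)*(q + 3)*(q^2 - q) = q*(q - 1)*(q + 3)*(q - 1)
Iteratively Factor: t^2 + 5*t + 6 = (t + 3)*(t + 2)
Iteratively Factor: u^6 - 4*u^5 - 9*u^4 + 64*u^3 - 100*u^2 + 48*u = (u + 4)*(u^5 - 8*u^4 + 23*u^3 - 28*u^2 + 12*u) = (u - 2)*(u + 4)*(u^4 - 6*u^3 + 11*u^2 - 6*u) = (u - 3)*(u - 2)*(u + 4)*(u^3 - 3*u^2 + 2*u) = u*(u - 3)*(u - 2)*(u + 4)*(u^2 - 3*u + 2) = u*(u - 3)*(u - 2)*(u - 1)*(u + 4)*(u - 2)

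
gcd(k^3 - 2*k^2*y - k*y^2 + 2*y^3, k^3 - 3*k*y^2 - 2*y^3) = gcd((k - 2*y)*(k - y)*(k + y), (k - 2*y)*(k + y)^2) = -k^2 + k*y + 2*y^2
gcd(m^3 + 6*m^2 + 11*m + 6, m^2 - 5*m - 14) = m + 2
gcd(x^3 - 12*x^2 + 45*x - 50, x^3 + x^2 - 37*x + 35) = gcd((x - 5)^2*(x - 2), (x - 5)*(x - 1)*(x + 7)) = x - 5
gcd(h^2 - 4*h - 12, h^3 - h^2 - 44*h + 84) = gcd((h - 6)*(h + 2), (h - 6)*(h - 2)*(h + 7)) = h - 6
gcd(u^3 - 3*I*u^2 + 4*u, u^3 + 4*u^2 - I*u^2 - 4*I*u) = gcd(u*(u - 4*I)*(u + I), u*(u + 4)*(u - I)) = u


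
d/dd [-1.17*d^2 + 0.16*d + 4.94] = 0.16 - 2.34*d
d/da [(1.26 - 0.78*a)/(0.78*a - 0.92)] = (0.243984 - 0.206856*a)/(0.78*a - 0.92)^3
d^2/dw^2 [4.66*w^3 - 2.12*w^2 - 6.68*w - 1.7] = 27.96*w - 4.24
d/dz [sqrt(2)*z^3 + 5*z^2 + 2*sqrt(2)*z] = 3*sqrt(2)*z^2 + 10*z + 2*sqrt(2)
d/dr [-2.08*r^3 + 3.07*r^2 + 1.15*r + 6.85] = -6.24*r^2 + 6.14*r + 1.15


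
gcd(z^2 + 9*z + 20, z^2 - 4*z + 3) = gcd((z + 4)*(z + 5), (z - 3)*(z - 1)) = 1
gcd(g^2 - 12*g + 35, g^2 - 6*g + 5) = g - 5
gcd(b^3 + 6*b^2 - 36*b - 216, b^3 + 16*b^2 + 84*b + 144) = b^2 + 12*b + 36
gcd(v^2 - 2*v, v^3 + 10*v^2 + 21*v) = v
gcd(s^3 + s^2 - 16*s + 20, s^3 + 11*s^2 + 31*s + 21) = 1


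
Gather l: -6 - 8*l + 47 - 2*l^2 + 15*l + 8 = -2*l^2 + 7*l + 49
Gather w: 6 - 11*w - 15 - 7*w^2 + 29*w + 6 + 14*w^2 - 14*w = 7*w^2 + 4*w - 3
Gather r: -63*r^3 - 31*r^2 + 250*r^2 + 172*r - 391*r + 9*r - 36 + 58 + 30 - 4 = -63*r^3 + 219*r^2 - 210*r + 48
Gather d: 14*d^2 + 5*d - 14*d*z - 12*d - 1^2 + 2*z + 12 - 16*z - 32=14*d^2 + d*(-14*z - 7) - 14*z - 21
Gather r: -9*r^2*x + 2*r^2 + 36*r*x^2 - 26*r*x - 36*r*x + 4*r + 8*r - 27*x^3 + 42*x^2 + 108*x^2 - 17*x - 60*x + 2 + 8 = r^2*(2 - 9*x) + r*(36*x^2 - 62*x + 12) - 27*x^3 + 150*x^2 - 77*x + 10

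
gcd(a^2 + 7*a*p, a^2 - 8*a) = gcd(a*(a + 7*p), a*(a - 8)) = a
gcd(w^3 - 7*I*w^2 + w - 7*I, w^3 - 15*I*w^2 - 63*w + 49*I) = w^2 - 8*I*w - 7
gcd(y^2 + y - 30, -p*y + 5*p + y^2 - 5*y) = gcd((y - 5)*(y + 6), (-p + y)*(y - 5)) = y - 5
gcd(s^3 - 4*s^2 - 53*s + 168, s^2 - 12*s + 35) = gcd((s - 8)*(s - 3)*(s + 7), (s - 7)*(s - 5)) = 1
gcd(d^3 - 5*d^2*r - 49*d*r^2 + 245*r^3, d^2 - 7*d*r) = -d + 7*r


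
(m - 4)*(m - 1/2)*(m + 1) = m^3 - 7*m^2/2 - 5*m/2 + 2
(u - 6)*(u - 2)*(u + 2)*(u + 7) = u^4 + u^3 - 46*u^2 - 4*u + 168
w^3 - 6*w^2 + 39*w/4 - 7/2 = (w - 7/2)*(w - 2)*(w - 1/2)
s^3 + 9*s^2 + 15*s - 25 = (s - 1)*(s + 5)^2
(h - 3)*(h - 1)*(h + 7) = h^3 + 3*h^2 - 25*h + 21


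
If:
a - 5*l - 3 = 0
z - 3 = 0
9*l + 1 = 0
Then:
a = 22/9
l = -1/9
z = 3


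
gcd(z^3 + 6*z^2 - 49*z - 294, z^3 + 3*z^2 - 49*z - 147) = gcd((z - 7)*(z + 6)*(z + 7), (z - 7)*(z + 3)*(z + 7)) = z^2 - 49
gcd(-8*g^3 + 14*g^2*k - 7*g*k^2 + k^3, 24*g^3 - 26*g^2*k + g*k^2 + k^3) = 4*g^2 - 5*g*k + k^2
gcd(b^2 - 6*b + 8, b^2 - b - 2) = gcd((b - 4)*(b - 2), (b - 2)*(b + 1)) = b - 2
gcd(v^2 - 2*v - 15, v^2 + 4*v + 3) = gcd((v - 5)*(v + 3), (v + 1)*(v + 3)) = v + 3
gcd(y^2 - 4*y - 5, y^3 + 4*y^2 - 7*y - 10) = y + 1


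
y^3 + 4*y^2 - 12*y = y*(y - 2)*(y + 6)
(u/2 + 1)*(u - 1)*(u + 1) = u^3/2 + u^2 - u/2 - 1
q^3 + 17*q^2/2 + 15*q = q*(q + 5/2)*(q + 6)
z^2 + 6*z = z*(z + 6)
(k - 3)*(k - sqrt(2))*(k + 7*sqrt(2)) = k^3 - 3*k^2 + 6*sqrt(2)*k^2 - 18*sqrt(2)*k - 14*k + 42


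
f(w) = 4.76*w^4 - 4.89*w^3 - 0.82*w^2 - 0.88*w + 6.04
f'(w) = 19.04*w^3 - 14.67*w^2 - 1.64*w - 0.88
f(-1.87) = 95.00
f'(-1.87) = -173.62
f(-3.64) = 1069.84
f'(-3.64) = -1107.55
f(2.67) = 146.68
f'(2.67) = 252.57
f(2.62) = 134.45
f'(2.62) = 236.55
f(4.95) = 2246.27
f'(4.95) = 1940.86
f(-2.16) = 157.01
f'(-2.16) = -257.66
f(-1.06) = 17.88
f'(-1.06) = -38.30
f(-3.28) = 723.60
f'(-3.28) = -825.20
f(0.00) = 6.04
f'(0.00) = -0.88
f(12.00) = 90130.84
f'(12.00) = 30768.08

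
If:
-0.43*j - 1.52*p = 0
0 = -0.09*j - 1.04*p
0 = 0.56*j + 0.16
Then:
No Solution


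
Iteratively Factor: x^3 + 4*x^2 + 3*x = (x + 1)*(x^2 + 3*x) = x*(x + 1)*(x + 3)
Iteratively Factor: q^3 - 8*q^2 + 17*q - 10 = (q - 5)*(q^2 - 3*q + 2) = (q - 5)*(q - 1)*(q - 2)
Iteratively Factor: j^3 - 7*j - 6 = (j + 2)*(j^2 - 2*j - 3) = (j + 1)*(j + 2)*(j - 3)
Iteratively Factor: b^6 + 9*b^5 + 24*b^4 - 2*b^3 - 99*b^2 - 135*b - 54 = (b + 1)*(b^5 + 8*b^4 + 16*b^3 - 18*b^2 - 81*b - 54) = (b + 1)*(b + 3)*(b^4 + 5*b^3 + b^2 - 21*b - 18) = (b + 1)*(b + 3)^2*(b^3 + 2*b^2 - 5*b - 6) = (b - 2)*(b + 1)*(b + 3)^2*(b^2 + 4*b + 3) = (b - 2)*(b + 1)*(b + 3)^3*(b + 1)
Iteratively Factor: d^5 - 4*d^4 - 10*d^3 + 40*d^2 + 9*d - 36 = (d + 3)*(d^4 - 7*d^3 + 11*d^2 + 7*d - 12) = (d - 3)*(d + 3)*(d^3 - 4*d^2 - d + 4) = (d - 4)*(d - 3)*(d + 3)*(d^2 - 1) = (d - 4)*(d - 3)*(d + 1)*(d + 3)*(d - 1)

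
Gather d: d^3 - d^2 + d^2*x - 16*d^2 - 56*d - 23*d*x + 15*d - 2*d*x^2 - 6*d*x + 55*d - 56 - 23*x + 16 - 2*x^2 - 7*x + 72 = d^3 + d^2*(x - 17) + d*(-2*x^2 - 29*x + 14) - 2*x^2 - 30*x + 32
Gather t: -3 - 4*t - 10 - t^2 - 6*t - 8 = -t^2 - 10*t - 21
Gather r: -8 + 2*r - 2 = 2*r - 10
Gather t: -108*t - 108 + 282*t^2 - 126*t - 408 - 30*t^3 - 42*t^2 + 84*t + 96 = -30*t^3 + 240*t^2 - 150*t - 420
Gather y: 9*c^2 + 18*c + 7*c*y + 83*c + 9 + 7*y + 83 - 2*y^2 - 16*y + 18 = 9*c^2 + 101*c - 2*y^2 + y*(7*c - 9) + 110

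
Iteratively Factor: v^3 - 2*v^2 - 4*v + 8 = (v - 2)*(v^2 - 4) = (v - 2)^2*(v + 2)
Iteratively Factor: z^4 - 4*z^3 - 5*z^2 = (z + 1)*(z^3 - 5*z^2) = z*(z + 1)*(z^2 - 5*z) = z^2*(z + 1)*(z - 5)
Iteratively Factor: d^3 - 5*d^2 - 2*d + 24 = (d - 3)*(d^2 - 2*d - 8) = (d - 3)*(d + 2)*(d - 4)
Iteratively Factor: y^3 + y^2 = (y + 1)*(y^2) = y*(y + 1)*(y)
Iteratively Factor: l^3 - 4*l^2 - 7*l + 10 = (l - 1)*(l^2 - 3*l - 10) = (l - 5)*(l - 1)*(l + 2)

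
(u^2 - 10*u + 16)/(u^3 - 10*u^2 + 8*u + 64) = (u - 2)/(u^2 - 2*u - 8)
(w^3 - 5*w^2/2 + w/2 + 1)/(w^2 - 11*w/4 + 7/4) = 2*(2*w^2 - 3*w - 2)/(4*w - 7)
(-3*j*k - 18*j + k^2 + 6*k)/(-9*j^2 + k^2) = (k + 6)/(3*j + k)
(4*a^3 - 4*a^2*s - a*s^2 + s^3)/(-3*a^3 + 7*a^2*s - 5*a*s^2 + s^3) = (-4*a^2 + s^2)/(3*a^2 - 4*a*s + s^2)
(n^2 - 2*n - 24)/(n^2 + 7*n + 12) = (n - 6)/(n + 3)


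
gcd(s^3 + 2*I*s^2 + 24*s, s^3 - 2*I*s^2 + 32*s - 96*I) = s^2 + 2*I*s + 24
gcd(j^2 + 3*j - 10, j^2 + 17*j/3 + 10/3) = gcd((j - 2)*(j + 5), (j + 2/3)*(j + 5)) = j + 5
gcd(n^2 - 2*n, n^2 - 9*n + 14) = n - 2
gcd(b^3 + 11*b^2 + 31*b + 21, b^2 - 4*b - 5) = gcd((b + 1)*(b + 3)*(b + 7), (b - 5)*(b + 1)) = b + 1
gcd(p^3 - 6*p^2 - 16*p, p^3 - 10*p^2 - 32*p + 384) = p - 8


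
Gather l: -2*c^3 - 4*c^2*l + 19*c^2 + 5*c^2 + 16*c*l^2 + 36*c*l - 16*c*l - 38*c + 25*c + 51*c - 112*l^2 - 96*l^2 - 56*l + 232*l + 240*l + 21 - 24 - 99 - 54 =-2*c^3 + 24*c^2 + 38*c + l^2*(16*c - 208) + l*(-4*c^2 + 20*c + 416) - 156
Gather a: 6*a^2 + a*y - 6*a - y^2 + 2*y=6*a^2 + a*(y - 6) - y^2 + 2*y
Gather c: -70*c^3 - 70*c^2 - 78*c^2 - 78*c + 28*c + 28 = -70*c^3 - 148*c^2 - 50*c + 28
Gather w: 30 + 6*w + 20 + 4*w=10*w + 50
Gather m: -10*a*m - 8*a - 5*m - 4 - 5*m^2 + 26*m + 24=-8*a - 5*m^2 + m*(21 - 10*a) + 20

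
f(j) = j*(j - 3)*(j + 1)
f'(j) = j*(j - 3) + j*(j + 1) + (j - 3)*(j + 1)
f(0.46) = -1.71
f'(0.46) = -4.21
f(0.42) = -1.54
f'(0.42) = -4.15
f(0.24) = -0.82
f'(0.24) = -3.79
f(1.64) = -5.89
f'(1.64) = -1.49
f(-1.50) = -3.38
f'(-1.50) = 9.75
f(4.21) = 26.54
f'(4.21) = 33.33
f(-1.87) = -7.92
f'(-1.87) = 14.97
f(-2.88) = -31.84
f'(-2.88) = 33.40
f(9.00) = 540.00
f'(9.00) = 204.00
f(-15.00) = -3780.00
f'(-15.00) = 732.00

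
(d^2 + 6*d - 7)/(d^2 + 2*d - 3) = (d + 7)/(d + 3)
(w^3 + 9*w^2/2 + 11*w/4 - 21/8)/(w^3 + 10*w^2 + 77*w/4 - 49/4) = (w + 3/2)/(w + 7)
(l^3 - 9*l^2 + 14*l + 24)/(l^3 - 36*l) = (l^2 - 3*l - 4)/(l*(l + 6))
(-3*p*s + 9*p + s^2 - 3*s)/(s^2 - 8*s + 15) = (-3*p + s)/(s - 5)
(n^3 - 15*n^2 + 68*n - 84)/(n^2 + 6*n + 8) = (n^3 - 15*n^2 + 68*n - 84)/(n^2 + 6*n + 8)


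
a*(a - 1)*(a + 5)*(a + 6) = a^4 + 10*a^3 + 19*a^2 - 30*a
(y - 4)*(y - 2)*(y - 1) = y^3 - 7*y^2 + 14*y - 8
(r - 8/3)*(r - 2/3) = r^2 - 10*r/3 + 16/9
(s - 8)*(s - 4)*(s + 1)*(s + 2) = s^4 - 9*s^3 - 2*s^2 + 72*s + 64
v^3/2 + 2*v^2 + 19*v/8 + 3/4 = (v/2 + 1)*(v + 1/2)*(v + 3/2)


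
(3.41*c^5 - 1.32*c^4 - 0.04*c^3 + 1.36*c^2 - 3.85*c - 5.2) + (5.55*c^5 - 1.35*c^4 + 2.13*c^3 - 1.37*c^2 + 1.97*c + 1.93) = 8.96*c^5 - 2.67*c^4 + 2.09*c^3 - 0.01*c^2 - 1.88*c - 3.27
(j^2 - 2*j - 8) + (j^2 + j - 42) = 2*j^2 - j - 50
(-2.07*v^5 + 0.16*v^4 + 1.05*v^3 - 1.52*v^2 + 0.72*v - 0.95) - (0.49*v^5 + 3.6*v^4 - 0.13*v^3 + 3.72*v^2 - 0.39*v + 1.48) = -2.56*v^5 - 3.44*v^4 + 1.18*v^3 - 5.24*v^2 + 1.11*v - 2.43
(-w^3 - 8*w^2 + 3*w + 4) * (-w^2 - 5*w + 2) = w^5 + 13*w^4 + 35*w^3 - 35*w^2 - 14*w + 8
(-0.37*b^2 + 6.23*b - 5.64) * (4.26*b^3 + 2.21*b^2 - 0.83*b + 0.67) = -1.5762*b^5 + 25.7221*b^4 - 9.951*b^3 - 17.8832*b^2 + 8.8553*b - 3.7788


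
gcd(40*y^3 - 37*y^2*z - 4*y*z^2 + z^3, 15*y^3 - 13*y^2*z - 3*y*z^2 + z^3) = y - z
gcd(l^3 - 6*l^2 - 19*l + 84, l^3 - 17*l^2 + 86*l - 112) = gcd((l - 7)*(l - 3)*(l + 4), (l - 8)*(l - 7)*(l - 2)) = l - 7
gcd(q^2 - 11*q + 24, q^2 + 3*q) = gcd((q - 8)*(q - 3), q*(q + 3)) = 1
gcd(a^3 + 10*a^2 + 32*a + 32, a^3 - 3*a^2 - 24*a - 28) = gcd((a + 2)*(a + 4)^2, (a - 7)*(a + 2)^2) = a + 2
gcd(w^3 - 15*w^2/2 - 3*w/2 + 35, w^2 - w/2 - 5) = w^2 - w/2 - 5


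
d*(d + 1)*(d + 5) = d^3 + 6*d^2 + 5*d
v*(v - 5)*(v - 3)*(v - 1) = v^4 - 9*v^3 + 23*v^2 - 15*v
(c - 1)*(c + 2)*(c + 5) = c^3 + 6*c^2 + 3*c - 10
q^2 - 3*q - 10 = (q - 5)*(q + 2)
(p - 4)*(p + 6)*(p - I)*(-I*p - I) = -I*p^4 - p^3 - 3*I*p^3 - 3*p^2 + 22*I*p^2 + 22*p + 24*I*p + 24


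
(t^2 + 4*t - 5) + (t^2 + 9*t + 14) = 2*t^2 + 13*t + 9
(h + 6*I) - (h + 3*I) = 3*I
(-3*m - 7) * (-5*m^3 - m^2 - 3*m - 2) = 15*m^4 + 38*m^3 + 16*m^2 + 27*m + 14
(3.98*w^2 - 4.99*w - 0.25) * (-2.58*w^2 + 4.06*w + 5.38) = -10.2684*w^4 + 29.033*w^3 + 1.798*w^2 - 27.8612*w - 1.345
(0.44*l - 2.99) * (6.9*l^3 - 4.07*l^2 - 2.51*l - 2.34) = 3.036*l^4 - 22.4218*l^3 + 11.0649*l^2 + 6.4753*l + 6.9966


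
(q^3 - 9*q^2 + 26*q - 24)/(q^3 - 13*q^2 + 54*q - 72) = (q - 2)/(q - 6)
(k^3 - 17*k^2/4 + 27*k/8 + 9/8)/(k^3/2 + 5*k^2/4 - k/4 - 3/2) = (8*k^3 - 34*k^2 + 27*k + 9)/(2*(2*k^3 + 5*k^2 - k - 6))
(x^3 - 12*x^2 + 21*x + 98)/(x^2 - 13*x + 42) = (x^2 - 5*x - 14)/(x - 6)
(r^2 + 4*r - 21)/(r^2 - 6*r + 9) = (r + 7)/(r - 3)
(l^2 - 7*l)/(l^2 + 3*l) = (l - 7)/(l + 3)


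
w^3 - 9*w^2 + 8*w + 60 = (w - 6)*(w - 5)*(w + 2)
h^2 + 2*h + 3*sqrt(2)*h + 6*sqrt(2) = (h + 2)*(h + 3*sqrt(2))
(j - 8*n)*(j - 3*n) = j^2 - 11*j*n + 24*n^2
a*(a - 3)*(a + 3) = a^3 - 9*a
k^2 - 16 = (k - 4)*(k + 4)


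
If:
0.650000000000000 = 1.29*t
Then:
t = 0.50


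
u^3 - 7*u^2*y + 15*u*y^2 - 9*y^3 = (u - 3*y)^2*(u - y)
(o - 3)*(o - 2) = o^2 - 5*o + 6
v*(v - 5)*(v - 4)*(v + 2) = v^4 - 7*v^3 + 2*v^2 + 40*v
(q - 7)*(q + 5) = q^2 - 2*q - 35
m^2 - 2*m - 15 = (m - 5)*(m + 3)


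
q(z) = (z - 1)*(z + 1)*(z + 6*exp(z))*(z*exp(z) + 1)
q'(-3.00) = 24.78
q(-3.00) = -18.38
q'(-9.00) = 242.49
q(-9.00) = -719.14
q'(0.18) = -16.47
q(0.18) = -8.66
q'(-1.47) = 2.02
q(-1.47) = -0.07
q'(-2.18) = 10.43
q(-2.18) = -4.25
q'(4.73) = 20785780.77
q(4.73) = 7854576.11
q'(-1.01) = -1.46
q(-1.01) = 0.01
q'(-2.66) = 18.30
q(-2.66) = -11.08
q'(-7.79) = 181.88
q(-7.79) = -463.29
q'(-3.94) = 45.97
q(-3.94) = -51.27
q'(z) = (z - 1)*(z + 1)*(z + 6*exp(z))*(z*exp(z) + exp(z)) + (z - 1)*(z + 1)*(z*exp(z) + 1)*(6*exp(z) + 1) + (z - 1)*(z + 6*exp(z))*(z*exp(z) + 1) + (z + 1)*(z + 6*exp(z))*(z*exp(z) + 1) = (z - 1)*(z + 1)^2*(z + 6*exp(z))*exp(z) + (z - 1)*(z + 1)*(z*exp(z) + 1)*(6*exp(z) + 1) + (z - 1)*(z + 6*exp(z))*(z*exp(z) + 1) + (z + 1)*(z + 6*exp(z))*(z*exp(z) + 1)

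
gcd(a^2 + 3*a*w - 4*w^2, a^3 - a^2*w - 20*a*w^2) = a + 4*w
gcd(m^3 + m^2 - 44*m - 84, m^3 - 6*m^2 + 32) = m + 2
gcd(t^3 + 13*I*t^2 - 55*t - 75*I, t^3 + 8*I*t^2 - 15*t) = t^2 + 8*I*t - 15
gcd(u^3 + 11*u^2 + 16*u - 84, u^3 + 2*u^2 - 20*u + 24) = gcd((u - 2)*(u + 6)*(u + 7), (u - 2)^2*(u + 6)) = u^2 + 4*u - 12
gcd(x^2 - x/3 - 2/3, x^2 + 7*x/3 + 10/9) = x + 2/3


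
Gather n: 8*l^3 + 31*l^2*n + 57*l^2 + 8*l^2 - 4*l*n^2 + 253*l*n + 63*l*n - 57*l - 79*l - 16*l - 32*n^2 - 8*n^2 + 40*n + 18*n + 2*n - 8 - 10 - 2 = 8*l^3 + 65*l^2 - 152*l + n^2*(-4*l - 40) + n*(31*l^2 + 316*l + 60) - 20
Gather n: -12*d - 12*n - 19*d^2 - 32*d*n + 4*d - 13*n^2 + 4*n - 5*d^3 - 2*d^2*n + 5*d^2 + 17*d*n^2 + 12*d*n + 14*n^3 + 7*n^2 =-5*d^3 - 14*d^2 - 8*d + 14*n^3 + n^2*(17*d - 6) + n*(-2*d^2 - 20*d - 8)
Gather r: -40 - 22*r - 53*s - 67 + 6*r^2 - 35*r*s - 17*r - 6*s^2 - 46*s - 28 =6*r^2 + r*(-35*s - 39) - 6*s^2 - 99*s - 135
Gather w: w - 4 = w - 4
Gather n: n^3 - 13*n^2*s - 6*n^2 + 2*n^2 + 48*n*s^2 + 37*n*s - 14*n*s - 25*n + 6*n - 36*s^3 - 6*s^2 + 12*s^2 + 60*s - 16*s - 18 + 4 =n^3 + n^2*(-13*s - 4) + n*(48*s^2 + 23*s - 19) - 36*s^3 + 6*s^2 + 44*s - 14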